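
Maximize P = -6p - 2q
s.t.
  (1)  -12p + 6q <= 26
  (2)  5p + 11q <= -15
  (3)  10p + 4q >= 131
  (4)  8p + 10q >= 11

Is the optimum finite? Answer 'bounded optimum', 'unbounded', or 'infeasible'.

Vertices and P = -6p - 2q:
  (1501/90, -161/18) → P = -3698/45
  (633/34, -469/34) → P = -1430/17
The feasible region has finitely many vertices and no improving ray; the maximum is -3698/45 at (1501/90, -161/18).

bounded optimum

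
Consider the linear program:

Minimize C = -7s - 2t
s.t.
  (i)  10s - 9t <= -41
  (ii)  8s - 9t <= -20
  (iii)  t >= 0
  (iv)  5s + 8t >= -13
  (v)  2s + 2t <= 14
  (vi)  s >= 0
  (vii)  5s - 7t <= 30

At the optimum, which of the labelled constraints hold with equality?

Feasible corners and C = -7s - 2t:
  (22/19, 111/19) → C = -376/19
  (0, 41/9) → C = -82/9
  (0, 7) → C = -14

The minimum is at (22/19, 111/19). Substituting into each constraint, equality holds for (i) and (v); the remaining constraints have slack.

(i) and (v)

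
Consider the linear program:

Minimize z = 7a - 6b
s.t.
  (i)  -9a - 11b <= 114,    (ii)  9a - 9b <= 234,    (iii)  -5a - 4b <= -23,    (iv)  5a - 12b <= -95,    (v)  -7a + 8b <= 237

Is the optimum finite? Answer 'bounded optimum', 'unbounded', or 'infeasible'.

Extreme points and z = 7a - 6b:
  (407/7, 225/7) → z = 1499/7
  (445, 419) → z = 601
  (-13/10, 59/8) → z = -1067/20
  (-191/17, 673/34) → z = -3356/17
The feasible region has finitely many vertices and no improving ray; the minimum is -3356/17 at (-191/17, 673/34).

bounded optimum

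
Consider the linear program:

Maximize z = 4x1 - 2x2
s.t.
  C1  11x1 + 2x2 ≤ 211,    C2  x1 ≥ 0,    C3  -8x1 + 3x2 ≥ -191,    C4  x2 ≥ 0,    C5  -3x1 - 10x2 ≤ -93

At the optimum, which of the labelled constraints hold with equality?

Feasible corners and z = 4x1 - 2x2:
  (0, 211/2) → z = -211
  (37/2, 15/4) → z = 133/2
  (0, 93/10) → z = -93/5

The maximum is at (37/2, 15/4). Substituting into each constraint, equality holds for C1 and C5; the remaining constraints have slack.

C1 and C5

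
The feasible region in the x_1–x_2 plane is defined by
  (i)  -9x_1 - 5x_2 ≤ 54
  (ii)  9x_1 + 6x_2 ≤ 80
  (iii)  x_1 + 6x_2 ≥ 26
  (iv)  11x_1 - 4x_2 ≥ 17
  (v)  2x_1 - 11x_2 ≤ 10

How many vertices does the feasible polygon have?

3

Of the 10 pairwise boundary intersections, those satisfying every inequality are:
  (27/4, 77/24)
  (211/51, 727/102)
  (103/35, 269/70)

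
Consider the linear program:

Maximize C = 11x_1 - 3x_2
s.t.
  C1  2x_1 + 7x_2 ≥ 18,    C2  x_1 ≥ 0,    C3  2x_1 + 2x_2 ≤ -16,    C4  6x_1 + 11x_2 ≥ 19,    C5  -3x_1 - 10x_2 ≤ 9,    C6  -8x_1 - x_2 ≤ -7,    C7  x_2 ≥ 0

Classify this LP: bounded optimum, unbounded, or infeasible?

infeasible

The boundaries 2x_1 + 7x_2 = 18 and -8x_1 - x_2 = -7 meet at (31/54, 65/27), but that point violates 2x_1 + 2x_2 ≤ -16. Every candidate vertex is excluded by some other constraint, so the feasible region is empty.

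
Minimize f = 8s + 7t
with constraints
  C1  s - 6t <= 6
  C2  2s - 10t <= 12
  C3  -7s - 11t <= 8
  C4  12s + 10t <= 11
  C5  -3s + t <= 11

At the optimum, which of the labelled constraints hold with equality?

Corner points and f = 8s + 7t:
  (18/53, -50/53) → f = -206/53
  (63/41, -61/82) → f = 581/82
  (-129/40, 53/40) → f = -661/40
  (-33/14, 55/14) → f = 121/14

The minimum is at (-129/40, 53/40). Substituting into each constraint, equality holds for C3 and C5; the remaining constraints have slack.

C3 and C5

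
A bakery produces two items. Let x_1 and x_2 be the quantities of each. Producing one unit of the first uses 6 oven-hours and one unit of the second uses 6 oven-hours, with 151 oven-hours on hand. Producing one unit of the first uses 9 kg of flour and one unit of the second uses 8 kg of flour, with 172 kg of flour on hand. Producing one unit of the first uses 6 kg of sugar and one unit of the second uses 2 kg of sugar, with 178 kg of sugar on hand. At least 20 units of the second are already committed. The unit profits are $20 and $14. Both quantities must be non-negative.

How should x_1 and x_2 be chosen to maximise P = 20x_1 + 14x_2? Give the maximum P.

Extreme points and P = 20x_1 + 14x_2:
  (0, 43/2) → P = 301
  (0, 20) → P = 280
  (4/3, 20) → P = 920/3

The binding constraints are 9x_1 + 8x_2 = 172 and x_2 = 20.
Solving simultaneously gives x_1 = 4/3, x_2 = 20.

x_1 = 4/3, x_2 = 20, maximum P = 920/3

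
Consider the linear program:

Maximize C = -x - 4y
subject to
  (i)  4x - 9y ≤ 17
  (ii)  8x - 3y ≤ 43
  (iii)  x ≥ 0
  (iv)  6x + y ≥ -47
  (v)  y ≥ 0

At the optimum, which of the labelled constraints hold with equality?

Corner points and C = -x - 4y:
  (28/5, 3/5) → C = -8
  (17/4, 0) → C = -17/4
  (0, 0) → C = 0
The feasible region is unbounded (it extends along (0, 1), (3, 8)), but C strictly decreases along every unbounded feasible direction, so there is no improving ray and the maximum is attained at a vertex.

The maximum is at (0, 0). Substituting into each constraint, equality holds for (iii) and (v); the remaining constraints have slack.

(iii) and (v)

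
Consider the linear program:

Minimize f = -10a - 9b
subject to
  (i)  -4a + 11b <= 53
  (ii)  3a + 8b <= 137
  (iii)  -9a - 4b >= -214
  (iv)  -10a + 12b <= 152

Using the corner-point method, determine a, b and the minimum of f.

a = 97/5, b = 197/20, minimum f = -5653/20

Corner points and f = -10a - 9b:
  (1083/65, 707/65) → f = -17193/65
  (-518/31, -39/31) → f = 5531/31
  (97/5, 197/20) → f = -5653/20
The feasible region is unbounded (it extends along (-6, -5), (4, -9)), but f strictly increases along every unbounded feasible direction, so there is no improving ray and the minimum is attained at a vertex.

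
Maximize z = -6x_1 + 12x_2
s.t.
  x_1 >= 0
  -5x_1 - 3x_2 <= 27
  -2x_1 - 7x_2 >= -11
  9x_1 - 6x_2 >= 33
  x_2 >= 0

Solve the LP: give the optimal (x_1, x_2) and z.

x_1 = 99/25, x_2 = 11/25, maximum z = -462/25

Corner points and z = -6x_1 + 12x_2:
  (99/25, 11/25) → z = -462/25
  (11/2, 0) → z = -33
  (11/3, 0) → z = -22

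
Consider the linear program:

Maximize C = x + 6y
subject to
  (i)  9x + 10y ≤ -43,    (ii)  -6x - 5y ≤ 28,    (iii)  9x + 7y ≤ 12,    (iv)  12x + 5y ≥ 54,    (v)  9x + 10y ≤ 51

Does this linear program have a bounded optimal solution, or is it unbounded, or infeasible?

Feasible corners and C = x + 6y:
  (421/27, -55/3) → C = -2549/27
  (151/15, -334/25) → C = -5257/75
  (256/3, -108) → C = -1688/3
  (41/3, -22) → C = -355/3
The feasible region has finitely many vertices and no improving ray; the maximum is -5257/75 at (151/15, -334/25).

bounded optimum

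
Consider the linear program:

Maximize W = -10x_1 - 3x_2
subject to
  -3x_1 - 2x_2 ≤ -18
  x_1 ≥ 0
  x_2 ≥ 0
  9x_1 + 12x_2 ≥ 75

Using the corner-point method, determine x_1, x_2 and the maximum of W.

x_1 = 0, x_2 = 9, maximum W = -27

Feasible corners and W = -10x_1 - 3x_2:
  (0, 9) → W = -27
  (11/3, 7/2) → W = -283/6
  (25/3, 0) → W = -250/3
The feasible region is unbounded (it extends along (0, 1), (1, 0)), but W strictly decreases along every unbounded feasible direction, so there is no improving ray and the maximum is attained at a vertex.

At the optimal vertex, -3x_1 - 2x_2 = -18 and x_1 = 0.
Solving simultaneously gives x_1 = 0, x_2 = 9.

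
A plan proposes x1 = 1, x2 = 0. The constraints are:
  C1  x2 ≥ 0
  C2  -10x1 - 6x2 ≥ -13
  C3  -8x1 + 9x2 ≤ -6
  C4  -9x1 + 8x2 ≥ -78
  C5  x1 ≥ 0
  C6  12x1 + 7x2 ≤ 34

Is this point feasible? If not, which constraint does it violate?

C1: 0 ≥ 0 ✓
C2: -10 ≥ -13 ✓
C3: -8 ≤ -6 ✓
C4: -9 ≥ -78 ✓
C5: 1 ≥ 0 ✓
C6: 12 ≤ 34 ✓

feasible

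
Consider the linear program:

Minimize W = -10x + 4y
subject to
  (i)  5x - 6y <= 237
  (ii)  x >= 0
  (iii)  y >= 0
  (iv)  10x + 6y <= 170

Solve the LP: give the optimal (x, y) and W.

Extreme points and W = -10x + 4y:
  (0, 0) → W = 0
  (0, 85/3) → W = 340/3
  (17, 0) → W = -170

The optimum lies where y = 0 and 10x + 6y = 170.
Solving simultaneously gives x = 17, y = 0.

x = 17, y = 0, minimum W = -170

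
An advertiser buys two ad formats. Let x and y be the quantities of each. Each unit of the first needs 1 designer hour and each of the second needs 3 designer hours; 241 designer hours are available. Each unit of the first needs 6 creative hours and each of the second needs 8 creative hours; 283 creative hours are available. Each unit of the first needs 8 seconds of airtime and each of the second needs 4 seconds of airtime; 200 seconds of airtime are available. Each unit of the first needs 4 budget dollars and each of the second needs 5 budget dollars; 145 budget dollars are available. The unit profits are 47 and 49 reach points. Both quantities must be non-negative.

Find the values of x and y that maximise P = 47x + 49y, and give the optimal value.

x = 35/2, y = 15, maximum P = 3115/2

Extreme points and P = 47x + 49y:
  (0, 0) → P = 0
  (0, 29) → P = 1421
  (25, 0) → P = 1175
  (35/2, 15) → P = 3115/2

The binding constraints are 8x + 4y = 200 and 4x + 5y = 145.
Solving simultaneously gives x = 35/2, y = 15.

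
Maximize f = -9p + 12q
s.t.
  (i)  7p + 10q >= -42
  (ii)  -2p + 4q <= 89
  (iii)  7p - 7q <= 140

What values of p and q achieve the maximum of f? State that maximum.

Extreme points and f = -9p + 12q:
  (-529/24, 539/48) → f = 2665/8
  (158/17, -182/17) → f = -3606/17
  (169/2, 129/2) → f = 27/2

At the optimal vertex, 7p + 10q = -42 and -2p + 4q = 89.
Solving simultaneously gives p = -529/24, q = 539/48.

p = -529/24, q = 539/48, maximum f = 2665/8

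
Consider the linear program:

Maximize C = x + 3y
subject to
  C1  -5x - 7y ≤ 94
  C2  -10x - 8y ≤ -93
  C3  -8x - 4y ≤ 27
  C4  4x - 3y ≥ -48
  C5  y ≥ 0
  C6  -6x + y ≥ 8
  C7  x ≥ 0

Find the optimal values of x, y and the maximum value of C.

Feasible corners and C = x + 3y:
  (1/2, 11) → C = 67/2
  (0, 93/8) → C = 279/8
  (12/7, 128/7) → C = 396/7
  (0, 16) → C = 48

x = 12/7, y = 128/7, maximum C = 396/7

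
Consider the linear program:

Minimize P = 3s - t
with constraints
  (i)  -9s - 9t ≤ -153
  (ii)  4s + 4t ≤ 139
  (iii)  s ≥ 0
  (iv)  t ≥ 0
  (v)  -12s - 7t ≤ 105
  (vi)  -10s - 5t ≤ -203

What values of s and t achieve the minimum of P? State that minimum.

s = 117/20, t = 289/10, minimum P = -227/20

Extreme points and P = 3s - t:
  (139/4, 0) → P = 417/4
  (117/20, 289/10) → P = -227/20
  (203/10, 0) → P = 609/10

The optimum lies where 4s + 4t = 139 and -10s - 5t = -203.
Solving simultaneously gives s = 117/20, t = 289/10.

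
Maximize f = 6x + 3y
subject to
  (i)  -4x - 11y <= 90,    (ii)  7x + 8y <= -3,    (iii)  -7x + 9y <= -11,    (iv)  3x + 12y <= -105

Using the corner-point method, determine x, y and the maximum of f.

Feasible corners and f = 6x + 3y:
  (229/15, -206/15) → f = 252/5
  (5, -10) → f = 0
  (67/5, -121/10) → f = 441/10

x = 229/15, y = -206/15, maximum f = 252/5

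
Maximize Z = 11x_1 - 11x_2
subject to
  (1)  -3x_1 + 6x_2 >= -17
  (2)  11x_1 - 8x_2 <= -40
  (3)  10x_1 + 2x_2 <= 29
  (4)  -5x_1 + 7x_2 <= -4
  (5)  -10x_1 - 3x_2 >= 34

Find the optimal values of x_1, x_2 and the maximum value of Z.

x_1 = -188/21, x_2 = -307/42, maximum Z = -253/14

Vertices and Z = 11x_1 - 11x_2:
  (-188/21, -307/42) → Z = -253/14
  (-95/9, -73/9) → Z = -242/9
  (-312/37, -244/37) → Z = -748/37

At the optimal vertex, -3x_1 + 6x_2 = -17 and 11x_1 - 8x_2 = -40.
Solving simultaneously gives x_1 = -188/21, x_2 = -307/42.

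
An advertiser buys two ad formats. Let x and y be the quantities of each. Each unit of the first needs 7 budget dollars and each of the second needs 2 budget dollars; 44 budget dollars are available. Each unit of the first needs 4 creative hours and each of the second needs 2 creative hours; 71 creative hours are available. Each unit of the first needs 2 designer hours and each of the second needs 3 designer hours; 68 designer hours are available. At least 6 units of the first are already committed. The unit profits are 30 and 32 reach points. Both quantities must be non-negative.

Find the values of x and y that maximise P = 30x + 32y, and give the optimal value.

x = 6, y = 1, maximum P = 212

Corner points and P = 30x + 32y:
  (44/7, 0) → P = 1320/7
  (6, 0) → P = 180
  (6, 1) → P = 212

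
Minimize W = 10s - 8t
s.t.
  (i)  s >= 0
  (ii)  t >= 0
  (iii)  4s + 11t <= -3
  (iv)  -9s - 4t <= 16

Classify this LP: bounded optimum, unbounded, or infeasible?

The boundaries s = 0 and t = 0 meet at (0, 0), but that point violates 4s + 11t ≤ -3. Every candidate vertex is excluded by some other constraint, so the feasible region is empty.

infeasible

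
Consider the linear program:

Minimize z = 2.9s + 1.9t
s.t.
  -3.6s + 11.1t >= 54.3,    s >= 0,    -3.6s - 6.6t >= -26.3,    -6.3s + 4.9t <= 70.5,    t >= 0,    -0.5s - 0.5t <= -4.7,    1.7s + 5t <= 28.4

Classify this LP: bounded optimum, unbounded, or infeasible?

infeasible

The boundaries -0.5s - 0.5t = -4.7 and 1.7s + 5t = 28.4 meet at (62/11, 207/55), but that point violates -3.6s + 11.1t ≥ 54.3. Every candidate vertex is excluded by some other constraint, so the feasible region is empty.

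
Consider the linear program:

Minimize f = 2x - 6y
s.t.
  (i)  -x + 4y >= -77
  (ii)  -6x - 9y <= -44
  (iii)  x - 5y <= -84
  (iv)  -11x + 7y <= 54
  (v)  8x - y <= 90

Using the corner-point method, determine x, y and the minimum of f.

x = 76/5, y = 158/5, minimum f = -796/5

Vertices and f = 2x - 6y:
  (53/8, 145/8) → f = -191/2
  (178/13, 254/13) → f = -1168/13
  (76/5, 158/5) → f = -796/5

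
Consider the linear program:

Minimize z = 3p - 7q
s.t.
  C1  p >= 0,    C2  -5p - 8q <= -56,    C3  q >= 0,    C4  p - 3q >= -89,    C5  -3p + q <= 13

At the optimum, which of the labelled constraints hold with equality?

Extreme points and z = 3p - 7q:
  (0, 7) → z = -49
  (0, 13) → z = -91
  (56/5, 0) → z = 168/5
  (25/4, 127/4) → z = -407/2
The feasible region is unbounded (it extends along (3, 1), (1, 0)), but z strictly increases along every unbounded feasible direction, so there is no improving ray and the minimum is attained at a vertex.

The minimum is at (25/4, 127/4). Substituting into each constraint, equality holds for C4 and C5; the remaining constraints have slack.

C4 and C5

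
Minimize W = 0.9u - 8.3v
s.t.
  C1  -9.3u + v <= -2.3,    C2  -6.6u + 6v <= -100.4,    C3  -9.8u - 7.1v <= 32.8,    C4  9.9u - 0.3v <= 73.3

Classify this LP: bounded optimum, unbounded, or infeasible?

Corner points and W = 0.9u - 8.3v:
  (25802/5283, -60020/5283) → W = 2606939/26415
  (2276/319, -773/87) → W = 767201/9570
  (51059/7323, -104306/7323) → W = 9116929/73230
The feasible region has finitely many vertices and no improving ray; the minimum is 767201/9570 at (2276/319, -773/87).

bounded optimum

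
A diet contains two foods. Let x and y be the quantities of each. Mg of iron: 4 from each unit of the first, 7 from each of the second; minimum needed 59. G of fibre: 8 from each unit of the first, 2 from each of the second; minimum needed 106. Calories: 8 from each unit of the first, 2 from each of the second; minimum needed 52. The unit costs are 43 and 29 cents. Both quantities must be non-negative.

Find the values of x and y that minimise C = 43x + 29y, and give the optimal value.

x = 13, y = 1, minimum C = 588

Extreme points and C = 43x + 29y:
  (0, 53) → C = 1537
  (59/4, 0) → C = 2537/4
  (13, 1) → C = 588
The feasible region is unbounded (it extends along (0, 1), (1, 0)), but C strictly increases along every unbounded feasible direction, so there is no improving ray and the minimum is attained at a vertex.

The optimum lies where 4x + 7y = 59 and 8x + 2y = 106.
Solving simultaneously gives x = 13, y = 1.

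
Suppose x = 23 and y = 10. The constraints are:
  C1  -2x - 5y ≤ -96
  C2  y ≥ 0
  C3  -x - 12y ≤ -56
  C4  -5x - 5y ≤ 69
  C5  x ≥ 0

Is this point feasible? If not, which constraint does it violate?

feasible

C1: -96 ≤ -96 ✓
C2: 10 ≥ 0 ✓
C3: -143 ≤ -56 ✓
C4: -165 ≤ 69 ✓
C5: 23 ≥ 0 ✓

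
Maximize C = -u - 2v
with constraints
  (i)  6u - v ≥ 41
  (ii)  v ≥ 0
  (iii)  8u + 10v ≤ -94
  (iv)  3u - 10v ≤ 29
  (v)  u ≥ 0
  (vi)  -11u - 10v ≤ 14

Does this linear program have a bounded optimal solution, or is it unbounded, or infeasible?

The boundaries 6u - v = 41 and v = 0 meet at (41/6, 0), but that point violates 8u + 10v ≤ -94. Every candidate vertex is excluded by some other constraint, so the feasible region is empty.

infeasible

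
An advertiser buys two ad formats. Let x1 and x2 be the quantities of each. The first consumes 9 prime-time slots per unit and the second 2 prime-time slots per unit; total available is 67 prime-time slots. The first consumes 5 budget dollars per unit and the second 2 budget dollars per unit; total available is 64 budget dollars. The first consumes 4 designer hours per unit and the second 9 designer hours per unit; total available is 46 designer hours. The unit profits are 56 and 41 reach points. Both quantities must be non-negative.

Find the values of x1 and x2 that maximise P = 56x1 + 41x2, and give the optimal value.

Corner points and P = 56x1 + 41x2:
  (0, 0) → P = 0
  (0, 46/9) → P = 1886/9
  (67/9, 0) → P = 3752/9
  (7, 2) → P = 474

At the optimal vertex, 9x1 + 2x2 = 67 and 4x1 + 9x2 = 46.
Solving simultaneously gives x1 = 7, x2 = 2.

x1 = 7, x2 = 2, maximum P = 474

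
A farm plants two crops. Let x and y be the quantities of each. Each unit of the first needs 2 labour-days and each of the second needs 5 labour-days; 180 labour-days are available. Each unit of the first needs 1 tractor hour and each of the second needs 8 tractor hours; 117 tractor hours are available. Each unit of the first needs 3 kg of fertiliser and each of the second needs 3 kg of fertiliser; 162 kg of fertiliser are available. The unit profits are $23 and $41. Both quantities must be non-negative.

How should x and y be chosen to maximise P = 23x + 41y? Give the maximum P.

x = 45, y = 9, maximum P = 1404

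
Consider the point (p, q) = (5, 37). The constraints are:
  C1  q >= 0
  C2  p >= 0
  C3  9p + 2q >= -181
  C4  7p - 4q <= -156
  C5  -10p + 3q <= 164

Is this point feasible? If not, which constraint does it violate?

not feasible — violates C4

Constraint C4: 7p - 4q = -113, which is not ≤ -156. All other constraints are satisfied.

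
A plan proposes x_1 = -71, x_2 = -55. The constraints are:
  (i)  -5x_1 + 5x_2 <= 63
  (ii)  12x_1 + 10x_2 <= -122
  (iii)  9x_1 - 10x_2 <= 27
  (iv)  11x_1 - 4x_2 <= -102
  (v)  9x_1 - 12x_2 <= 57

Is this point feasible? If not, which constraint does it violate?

not feasible — violates (i)

Constraint (i): -5x_1 + 5x_2 = 80, which is not ≤ 63. All other constraints are satisfied.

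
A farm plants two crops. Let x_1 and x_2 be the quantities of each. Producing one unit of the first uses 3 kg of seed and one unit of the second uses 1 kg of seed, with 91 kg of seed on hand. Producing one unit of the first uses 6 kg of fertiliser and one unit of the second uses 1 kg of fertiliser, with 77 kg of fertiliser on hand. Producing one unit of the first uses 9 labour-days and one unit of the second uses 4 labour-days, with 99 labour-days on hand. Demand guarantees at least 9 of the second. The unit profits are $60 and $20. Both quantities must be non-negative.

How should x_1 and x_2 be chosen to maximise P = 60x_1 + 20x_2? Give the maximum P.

x_1 = 7, x_2 = 9, maximum P = 600

Vertices and P = 60x_1 + 20x_2:
  (0, 99/4) → P = 495
  (0, 9) → P = 180
  (7, 9) → P = 600

At the optimal vertex, 9x_1 + 4x_2 = 99 and x_2 = 9.
Solving simultaneously gives x_1 = 7, x_2 = 9.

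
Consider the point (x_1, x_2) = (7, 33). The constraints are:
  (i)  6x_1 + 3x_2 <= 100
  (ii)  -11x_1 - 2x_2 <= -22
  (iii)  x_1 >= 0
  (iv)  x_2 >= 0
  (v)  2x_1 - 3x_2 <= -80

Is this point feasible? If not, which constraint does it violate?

Constraint (i): 6x_1 + 3x_2 = 141, which is not ≤ 100. All other constraints are satisfied.

not feasible — violates (i)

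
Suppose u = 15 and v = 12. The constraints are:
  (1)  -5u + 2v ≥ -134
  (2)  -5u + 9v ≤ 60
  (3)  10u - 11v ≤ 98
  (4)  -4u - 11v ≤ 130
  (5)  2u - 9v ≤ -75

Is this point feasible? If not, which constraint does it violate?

(1): -51 ≥ -134 ✓
(2): 33 ≤ 60 ✓
(3): 18 ≤ 98 ✓
(4): -192 ≤ 130 ✓
(5): -78 ≤ -75 ✓

feasible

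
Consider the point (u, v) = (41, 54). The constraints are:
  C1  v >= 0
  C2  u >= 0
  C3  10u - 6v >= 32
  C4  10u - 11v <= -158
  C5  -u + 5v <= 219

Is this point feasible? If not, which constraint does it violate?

not feasible — violates C5

Constraint C5: -u + 5v = 229, which is not ≤ 219. All other constraints are satisfied.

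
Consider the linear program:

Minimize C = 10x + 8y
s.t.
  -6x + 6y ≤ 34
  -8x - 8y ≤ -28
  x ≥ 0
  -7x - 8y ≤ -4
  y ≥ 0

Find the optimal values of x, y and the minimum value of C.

Extreme points and C = 10x + 8y:
  (0, 17/3) → C = 136/3
  (0, 7/2) → C = 28
  (7/2, 0) → C = 35
The feasible region is unbounded (it extends along (1, 0), (1, 1)), but C strictly increases along every unbounded feasible direction, so there is no improving ray and the minimum is attained at a vertex.

x = 0, y = 7/2, minimum C = 28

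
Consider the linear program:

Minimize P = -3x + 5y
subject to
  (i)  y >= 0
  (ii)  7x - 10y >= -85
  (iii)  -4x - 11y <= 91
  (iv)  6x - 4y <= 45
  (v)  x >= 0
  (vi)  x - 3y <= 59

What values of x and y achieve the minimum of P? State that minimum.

x = 15/2, y = 0, minimum P = -45/2

Extreme points and P = -3x + 5y:
  (15/2, 0) → P = -45/2
  (0, 0) → P = 0
  (395/16, 825/32) → P = 1755/32
  (0, 17/2) → P = 85/2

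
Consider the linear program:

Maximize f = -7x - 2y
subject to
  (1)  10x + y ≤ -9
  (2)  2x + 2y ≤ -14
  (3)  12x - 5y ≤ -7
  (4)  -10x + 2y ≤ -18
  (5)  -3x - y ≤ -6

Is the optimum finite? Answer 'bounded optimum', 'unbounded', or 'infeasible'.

The boundaries -10x + 2y = -18 and -3x - y = -6 meet at (15/8, 3/8), but that point violates 10x + y ≤ -9. Every candidate vertex is excluded by some other constraint, so the feasible region is empty.

infeasible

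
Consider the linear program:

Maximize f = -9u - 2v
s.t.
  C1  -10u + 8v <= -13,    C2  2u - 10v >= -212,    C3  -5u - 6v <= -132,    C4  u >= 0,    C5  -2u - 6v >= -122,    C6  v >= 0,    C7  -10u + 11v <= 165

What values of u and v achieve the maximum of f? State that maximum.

Corner points and f = -9u - 2v:
  (567/50, 251/20) → f = -3179/25
  (527/38, 597/38) → f = -5937/38
  (132/5, 0) → f = -1188/5
  (61, 0) → f = -549

u = 567/50, v = 251/20, maximum f = -3179/25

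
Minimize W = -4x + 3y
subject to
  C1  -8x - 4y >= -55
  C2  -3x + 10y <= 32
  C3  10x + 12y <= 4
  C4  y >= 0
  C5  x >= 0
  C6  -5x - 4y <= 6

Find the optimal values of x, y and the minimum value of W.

Extreme points and W = -4x + 3y:
  (2/5, 0) → W = -8/5
  (0, 1/3) → W = 1
  (0, 0) → W = 0

The optimum lies where 10x + 12y = 4 and y = 0.
Solving simultaneously gives x = 2/5, y = 0.

x = 2/5, y = 0, minimum W = -8/5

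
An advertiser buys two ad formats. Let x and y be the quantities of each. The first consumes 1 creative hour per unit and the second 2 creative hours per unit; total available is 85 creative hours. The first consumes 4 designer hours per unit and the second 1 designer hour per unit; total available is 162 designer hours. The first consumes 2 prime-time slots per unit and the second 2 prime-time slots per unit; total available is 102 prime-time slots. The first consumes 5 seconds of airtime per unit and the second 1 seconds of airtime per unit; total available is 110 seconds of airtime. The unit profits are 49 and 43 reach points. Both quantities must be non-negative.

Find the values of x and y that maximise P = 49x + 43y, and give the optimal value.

x = 15, y = 35, maximum P = 2240

The binding constraints are x + 2y = 85 and 5x + y = 110.
Solving simultaneously gives x = 15, y = 35.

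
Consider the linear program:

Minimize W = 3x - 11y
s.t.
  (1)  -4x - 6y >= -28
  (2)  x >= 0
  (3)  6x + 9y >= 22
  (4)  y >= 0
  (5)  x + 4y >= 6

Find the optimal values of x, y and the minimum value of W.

x = 0, y = 14/3, minimum W = -154/3

Vertices and W = 3x - 11y:
  (0, 14/3) → W = -154/3
  (7, 0) → W = 21
  (0, 22/9) → W = -242/9
  (34/15, 14/15) → W = -52/15
  (6, 0) → W = 18

The optimum lies where -4x - 6y = -28 and x = 0.
Solving simultaneously gives x = 0, y = 14/3.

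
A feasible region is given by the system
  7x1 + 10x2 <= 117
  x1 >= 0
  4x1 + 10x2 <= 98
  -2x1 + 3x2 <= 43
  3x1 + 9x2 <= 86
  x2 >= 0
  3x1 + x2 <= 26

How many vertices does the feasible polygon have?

5

Pairwise boundary intersections that survive every other constraint:
  (0, 86/9)
  (0, 0)
  (11/3, 25/3)
  (81/13, 95/13)
  (26/3, 0)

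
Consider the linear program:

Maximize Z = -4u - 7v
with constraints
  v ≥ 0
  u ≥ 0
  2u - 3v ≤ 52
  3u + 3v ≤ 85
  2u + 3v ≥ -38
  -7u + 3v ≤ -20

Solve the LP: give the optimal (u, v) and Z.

Vertices and Z = -4u - 7v:
  (26, 0) → Z = -104
  (20/7, 0) → Z = -80/7
  (137/5, 14/15) → Z = -1742/15
  (21/2, 107/6) → Z = -1001/6

The binding constraints are v = 0 and -7u + 3v = -20.
Solving simultaneously gives u = 20/7, v = 0.

u = 20/7, v = 0, maximum Z = -80/7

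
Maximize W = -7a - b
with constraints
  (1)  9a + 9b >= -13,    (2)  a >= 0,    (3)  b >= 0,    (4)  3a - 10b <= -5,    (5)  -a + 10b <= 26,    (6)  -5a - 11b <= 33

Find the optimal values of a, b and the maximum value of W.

a = 0, b = 1/2, maximum W = -1/2

Vertices and W = -7a - b:
  (0, 1/2) → W = -1/2
  (0, 13/5) → W = -13/5
  (21/2, 73/20) → W = -1543/20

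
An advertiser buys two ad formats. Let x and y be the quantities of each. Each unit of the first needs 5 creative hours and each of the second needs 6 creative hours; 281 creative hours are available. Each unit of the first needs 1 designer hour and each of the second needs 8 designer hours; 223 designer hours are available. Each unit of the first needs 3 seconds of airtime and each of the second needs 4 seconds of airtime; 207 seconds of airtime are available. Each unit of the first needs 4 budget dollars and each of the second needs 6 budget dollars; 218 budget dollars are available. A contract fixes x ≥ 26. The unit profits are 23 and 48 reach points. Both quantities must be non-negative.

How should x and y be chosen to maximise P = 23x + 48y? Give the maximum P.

x = 26, y = 19, maximum P = 1510

Extreme points and P = 23x + 48y:
  (109/2, 0) → P = 2507/2
  (26, 0) → P = 598
  (26, 19) → P = 1510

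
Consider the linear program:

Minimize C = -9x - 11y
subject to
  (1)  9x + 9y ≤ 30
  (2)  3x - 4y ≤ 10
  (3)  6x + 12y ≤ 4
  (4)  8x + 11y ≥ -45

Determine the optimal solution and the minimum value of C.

Vertices and C = -9x - 11y:
  (34/15, -4/5) → C = -58/5
  (-14/13, -43/13) → C = 599/13
  (-292/15, 151/15) → C = 967/15

At the optimal vertex, 3x - 4y = 10 and 6x + 12y = 4.
Solving simultaneously gives x = 34/15, y = -4/5.

x = 34/15, y = -4/5, minimum C = -58/5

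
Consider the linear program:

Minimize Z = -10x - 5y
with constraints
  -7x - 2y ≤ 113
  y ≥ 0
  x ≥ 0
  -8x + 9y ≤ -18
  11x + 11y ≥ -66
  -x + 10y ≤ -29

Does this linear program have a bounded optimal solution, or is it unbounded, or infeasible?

From the feasible point (29, 0), moving in the direction (10, 1) keeps every constraint satisfied while Z decreases without bound.

unbounded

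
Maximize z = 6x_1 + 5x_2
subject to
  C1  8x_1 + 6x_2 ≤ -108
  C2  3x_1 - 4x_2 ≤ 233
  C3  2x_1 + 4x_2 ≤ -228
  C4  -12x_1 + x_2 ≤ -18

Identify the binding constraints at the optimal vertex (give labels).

C2 and C3

Extreme points and z = 6x_1 + 5x_2:
  (1, -115/2) → z = -563/2
  (-161/45, -914/15) → z = -4892/15
  (-78/25, -1386/25) → z = -7398/25

The maximum is at (1, -115/2). Substituting into each constraint, equality holds for C2 and C3; the remaining constraints have slack.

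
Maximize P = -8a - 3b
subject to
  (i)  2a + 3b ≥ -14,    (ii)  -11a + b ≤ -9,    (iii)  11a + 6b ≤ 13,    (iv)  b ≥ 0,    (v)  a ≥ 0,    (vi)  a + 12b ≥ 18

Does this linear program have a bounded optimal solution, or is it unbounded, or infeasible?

infeasible

The boundaries -11a + b = -9 and 11a + 6b = 13 meet at (67/77, 4/7), but that point violates a + 12b ≥ 18. Every candidate vertex is excluded by some other constraint, so the feasible region is empty.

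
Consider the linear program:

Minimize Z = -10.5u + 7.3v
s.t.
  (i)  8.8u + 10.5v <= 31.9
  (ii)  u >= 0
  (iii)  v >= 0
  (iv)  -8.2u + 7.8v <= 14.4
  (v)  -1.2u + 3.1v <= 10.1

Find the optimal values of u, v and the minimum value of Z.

u = 3.625, v = 0, minimum Z = -38.0625

Vertices and Z = -10.5u + 7.3v:
  (29/8, 0) → Z = -609/16
  (1627/2579, 19415/7737) → Z = 90479/7737
  (0, 0) → Z = 0
  (0, 24/13) → Z = 876/65

The optimum lies where 8.8u + 10.5v = 31.9 and v = 0.
Solving simultaneously gives u = 29/8, v = 0.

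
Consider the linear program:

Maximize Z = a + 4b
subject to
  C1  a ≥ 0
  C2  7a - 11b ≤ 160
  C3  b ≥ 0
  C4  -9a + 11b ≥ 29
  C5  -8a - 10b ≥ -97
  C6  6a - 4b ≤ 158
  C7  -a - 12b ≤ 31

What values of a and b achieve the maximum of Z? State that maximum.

a = 0, b = 97/10, maximum Z = 194/5

Vertices and Z = a + 4b:
  (0, 29/11) → Z = 116/11
  (0, 97/10) → Z = 194/5
  (777/178, 1105/178) → Z = 5197/178

At the optimal vertex, a = 0 and -8a - 10b = -97.
Solving simultaneously gives a = 0, b = 97/10.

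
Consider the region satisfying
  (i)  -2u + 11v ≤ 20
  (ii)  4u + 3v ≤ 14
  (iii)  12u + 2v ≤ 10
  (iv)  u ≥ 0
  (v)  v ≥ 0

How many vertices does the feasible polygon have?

4

Of the 10 pairwise boundary intersections, those satisfying every inequality are:
  (35/68, 65/34)
  (0, 20/11)
  (5/6, 0)
  (0, 0)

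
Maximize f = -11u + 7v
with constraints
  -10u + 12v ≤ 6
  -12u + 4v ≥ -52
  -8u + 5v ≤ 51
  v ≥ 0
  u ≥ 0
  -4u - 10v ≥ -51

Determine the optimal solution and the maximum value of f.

u = 0, v = 1/2, maximum f = 7/2

Feasible corners and f = -11u + 7v:
  (0, 1/2) → f = 7/2
  (138/37, 267/74) → f = -1167/74
  (13/3, 0) → f = -143/3
  (181/34, 101/34) → f = -642/17
  (0, 0) → f = 0

The binding constraints are -10u + 12v = 6 and u = 0.
Solving simultaneously gives u = 0, v = 1/2.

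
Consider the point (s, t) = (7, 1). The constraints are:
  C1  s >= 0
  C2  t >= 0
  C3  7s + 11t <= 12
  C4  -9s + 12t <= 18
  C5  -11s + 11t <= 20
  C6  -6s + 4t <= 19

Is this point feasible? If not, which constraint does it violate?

not feasible — violates C3

Constraint C3: 7s + 11t = 60, which is not ≤ 12. All other constraints are satisfied.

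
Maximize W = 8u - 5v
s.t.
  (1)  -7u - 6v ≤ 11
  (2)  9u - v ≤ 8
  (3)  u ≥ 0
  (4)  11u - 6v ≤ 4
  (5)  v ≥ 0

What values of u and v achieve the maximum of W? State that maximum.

u = 4/11, v = 0, maximum W = 32/11

Corner points and W = 8u - 5v:
  (44/43, 52/43) → W = 92/43
  (0, 0) → W = 0
  (4/11, 0) → W = 32/11
The feasible region is unbounded (it extends along (0, 1), (1, 9)), but W strictly decreases along every unbounded feasible direction, so there is no improving ray and the maximum is attained at a vertex.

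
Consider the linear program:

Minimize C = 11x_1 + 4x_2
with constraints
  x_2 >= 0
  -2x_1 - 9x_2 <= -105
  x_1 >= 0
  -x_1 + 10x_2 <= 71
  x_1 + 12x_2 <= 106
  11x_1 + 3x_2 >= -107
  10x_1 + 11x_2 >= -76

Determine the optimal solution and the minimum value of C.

Extreme points and C = 11x_1 + 4x_2:
  (105/2, 0) → C = 1155/2
  (106, 0) → C = 1166
  (102/5, 107/15) → C = 3794/15

The binding constraints are -2x_1 - 9x_2 = -105 and x_1 + 12x_2 = 106.
Solving simultaneously gives x_1 = 102/5, x_2 = 107/15.

x_1 = 102/5, x_2 = 107/15, minimum C = 3794/15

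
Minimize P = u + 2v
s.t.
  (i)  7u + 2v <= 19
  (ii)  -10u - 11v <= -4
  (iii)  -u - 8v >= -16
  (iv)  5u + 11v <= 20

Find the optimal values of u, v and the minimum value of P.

u = 67/19, v = -54/19, minimum P = -41/19

Extreme points and P = u + 2v:
  (67/19, -54/19) → P = -41/19
  (169/67, 45/67) → P = 259/67
  (-48/23, 52/23) → P = 56/23
  (-16/29, 60/29) → P = 104/29

At the optimal vertex, 7u + 2v = 19 and -10u - 11v = -4.
Solving simultaneously gives u = 67/19, v = -54/19.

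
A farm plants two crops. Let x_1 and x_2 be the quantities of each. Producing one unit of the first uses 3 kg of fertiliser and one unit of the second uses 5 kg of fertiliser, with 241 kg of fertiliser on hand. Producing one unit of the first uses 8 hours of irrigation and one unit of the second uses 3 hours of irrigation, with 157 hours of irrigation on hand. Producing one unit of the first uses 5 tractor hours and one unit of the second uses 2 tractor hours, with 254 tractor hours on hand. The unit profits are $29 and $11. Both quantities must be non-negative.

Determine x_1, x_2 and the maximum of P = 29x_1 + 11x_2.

The optimum lies where 3x_1 + 5x_2 = 241 and 8x_1 + 3x_2 = 157.
Solving simultaneously gives x_1 = 2, x_2 = 47.

x_1 = 2, x_2 = 47, maximum P = 575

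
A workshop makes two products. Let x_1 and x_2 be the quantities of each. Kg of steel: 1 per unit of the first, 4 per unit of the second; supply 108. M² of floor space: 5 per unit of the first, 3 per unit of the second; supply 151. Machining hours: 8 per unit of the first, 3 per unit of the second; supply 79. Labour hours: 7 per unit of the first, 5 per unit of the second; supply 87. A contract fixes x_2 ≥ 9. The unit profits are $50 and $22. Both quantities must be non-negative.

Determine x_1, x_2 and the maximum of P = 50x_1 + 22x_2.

Corner points and P = 50x_1 + 22x_2:
  (0, 87/5) → P = 1914/5
  (0, 9) → P = 198
  (6, 9) → P = 498

The binding constraints are 7x_1 + 5x_2 = 87 and x_2 = 9.
Solving simultaneously gives x_1 = 6, x_2 = 9.

x_1 = 6, x_2 = 9, maximum P = 498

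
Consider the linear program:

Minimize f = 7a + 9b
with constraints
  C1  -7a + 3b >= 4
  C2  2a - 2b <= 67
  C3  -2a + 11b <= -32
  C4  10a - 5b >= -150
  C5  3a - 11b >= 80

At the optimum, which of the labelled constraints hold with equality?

Vertices and f = 7a + 9b:
  (-209/8, -477/8) → f = -1439/2
  (-71/17, -143/17) → f = -1784/17
  (-127/2, -97) → f = -2635/2
  (-410/19, -250/19) → f = -5120/19

The minimum is at (-127/2, -97). Substituting into each constraint, equality holds for C2 and C4; the remaining constraints have slack.

C2 and C4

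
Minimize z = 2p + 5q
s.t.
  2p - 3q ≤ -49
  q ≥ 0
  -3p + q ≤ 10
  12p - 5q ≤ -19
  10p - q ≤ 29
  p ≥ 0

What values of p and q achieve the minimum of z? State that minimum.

Corner points and z = 2p + 5q:
  (19/7, 127/7) → z = 673/7
  (34/7, 137/7) → z = 753/7
  (39/7, 187/7) → z = 1013/7

p = 19/7, q = 127/7, minimum z = 673/7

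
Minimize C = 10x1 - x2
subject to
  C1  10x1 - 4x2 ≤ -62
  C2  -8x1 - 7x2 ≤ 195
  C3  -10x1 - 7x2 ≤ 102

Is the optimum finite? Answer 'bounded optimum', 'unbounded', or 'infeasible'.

From the feasible point (-421/55, -40/11), moving in the direction (-7, 10) keeps every constraint satisfied while C decreases without bound.

unbounded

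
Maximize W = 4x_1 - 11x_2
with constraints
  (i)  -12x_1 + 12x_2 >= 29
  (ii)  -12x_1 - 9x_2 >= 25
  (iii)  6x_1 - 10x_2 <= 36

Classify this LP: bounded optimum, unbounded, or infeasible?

unbounded

From the feasible point (-187/84, 4/21), moving in the direction (-10, -6) keeps every constraint satisfied while W increases without bound.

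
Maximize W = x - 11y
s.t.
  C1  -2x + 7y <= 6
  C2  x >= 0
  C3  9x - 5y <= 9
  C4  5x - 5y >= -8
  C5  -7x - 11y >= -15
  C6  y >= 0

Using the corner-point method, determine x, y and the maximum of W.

Vertices and W = x - 11y:
  (0, 6/7) → W = -66/7
  (39/71, 72/71) → W = -753/71
  (0, 0) → W = 0
  (87/67, 36/67) → W = -309/67
  (1, 0) → W = 1

The binding constraints are 9x - 5y = 9 and y = 0.
Solving simultaneously gives x = 1, y = 0.

x = 1, y = 0, maximum W = 1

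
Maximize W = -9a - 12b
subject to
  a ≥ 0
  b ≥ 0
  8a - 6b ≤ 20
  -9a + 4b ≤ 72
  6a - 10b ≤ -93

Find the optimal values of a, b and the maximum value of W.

a = 0, b = 93/10, maximum W = -558/5

The feasible region is unbounded (it extends along (4, 9), (3, 4)), but W strictly decreases along every unbounded feasible direction, so there is no improving ray and the maximum is attained at a vertex.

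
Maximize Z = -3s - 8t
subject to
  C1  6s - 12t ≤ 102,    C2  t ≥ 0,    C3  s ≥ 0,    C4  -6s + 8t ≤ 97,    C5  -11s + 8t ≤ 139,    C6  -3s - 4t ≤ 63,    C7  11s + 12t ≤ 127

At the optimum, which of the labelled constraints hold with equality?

C2 and C3

Extreme points and Z = -3s - 8t:
  (0, 0) → Z = 0
  (127/11, 0) → Z = -381/11
  (0, 127/12) → Z = -254/3

The maximum is at (0, 0). Substituting into each constraint, equality holds for C2 and C3; the remaining constraints have slack.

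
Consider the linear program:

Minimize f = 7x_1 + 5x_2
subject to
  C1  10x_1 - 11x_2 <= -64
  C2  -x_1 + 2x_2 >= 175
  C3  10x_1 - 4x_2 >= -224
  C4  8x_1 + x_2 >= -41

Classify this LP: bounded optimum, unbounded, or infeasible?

bounded optimum

Extreme points and f = 7x_1 + 5x_2:
  (599/3, 562/3) → f = 7003/3
  (63/4, 763/8) → f = 4697/8
The feasible region has finitely many vertices and no improving ray; the minimum is 4697/8 at (63/4, 763/8).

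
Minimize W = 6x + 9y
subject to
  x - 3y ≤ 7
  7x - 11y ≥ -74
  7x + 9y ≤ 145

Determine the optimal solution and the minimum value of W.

Extreme points and W = 6x + 9y:
  (-299/10, -123/10) → W = -2901/10
  (83/5, 16/5) → W = 642/5
  (929/140, 219/20) → W = 19371/140

The optimum lies where x - 3y = 7 and 7x - 11y = -74.
Solving simultaneously gives x = -299/10, y = -123/10.

x = -299/10, y = -123/10, minimum W = -2901/10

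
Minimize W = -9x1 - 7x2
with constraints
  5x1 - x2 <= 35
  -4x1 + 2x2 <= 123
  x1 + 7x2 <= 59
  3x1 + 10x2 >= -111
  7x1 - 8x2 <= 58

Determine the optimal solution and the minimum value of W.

x1 = 76/9, x2 = 65/9, minimum W = -1139/9

Feasible corners and W = -9x1 - 7x2:
  (76/9, 65/9) → W = -1139/9
  (74/11, -15/11) → W = -51
  (-743/30, 359/30) → W = 2087/15
  (-726/23, -75/46) → W = 591/2
  (-154/47, -951/94) → W = 9429/94

The optimum lies where 5x1 - x2 = 35 and x1 + 7x2 = 59.
Solving simultaneously gives x1 = 76/9, x2 = 65/9.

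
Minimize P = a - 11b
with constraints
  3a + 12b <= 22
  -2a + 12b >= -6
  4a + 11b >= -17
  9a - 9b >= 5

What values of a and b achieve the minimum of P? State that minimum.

a = 86/45, b = 61/45, minimum P = -13

Extreme points and P = a - 11b:
  (28/5, 13/30) → P = 5/6
  (86/45, 61/45) → P = -13
  (1/15, -22/45) → P = 49/9

At the optimal vertex, 3a + 12b = 22 and 9a - 9b = 5.
Solving simultaneously gives a = 86/45, b = 61/45.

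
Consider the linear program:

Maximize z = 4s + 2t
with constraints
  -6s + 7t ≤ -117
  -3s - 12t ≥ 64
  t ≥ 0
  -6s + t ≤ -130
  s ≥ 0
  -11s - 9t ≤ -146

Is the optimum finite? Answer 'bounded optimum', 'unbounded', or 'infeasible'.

The boundaries -6s + 7t = -117 and -6s + t = -130 meet at (793/36, 13/6), but that point violates -3s - 12t ≥ 64. Every candidate vertex is excluded by some other constraint, so the feasible region is empty.

infeasible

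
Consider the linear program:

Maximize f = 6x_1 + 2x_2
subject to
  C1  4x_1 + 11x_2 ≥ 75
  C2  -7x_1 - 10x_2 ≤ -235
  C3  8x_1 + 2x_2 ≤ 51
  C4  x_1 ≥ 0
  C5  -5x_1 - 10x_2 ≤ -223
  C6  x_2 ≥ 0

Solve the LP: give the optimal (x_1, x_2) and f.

Corner points and f = 6x_1 + 2x_2:
  (20/33, 1523/66) → f = 1643/33
  (0, 47/2) → f = 47
  (0, 51/2) → f = 51

x_1 = 0, x_2 = 51/2, maximum f = 51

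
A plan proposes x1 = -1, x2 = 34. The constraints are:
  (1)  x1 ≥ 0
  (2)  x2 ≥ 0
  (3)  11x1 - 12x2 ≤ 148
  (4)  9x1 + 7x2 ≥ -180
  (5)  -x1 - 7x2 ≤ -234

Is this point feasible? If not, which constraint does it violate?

Constraint (1): x1 = -1, which is not ≥ 0. All other constraints are satisfied.

not feasible — violates (1)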